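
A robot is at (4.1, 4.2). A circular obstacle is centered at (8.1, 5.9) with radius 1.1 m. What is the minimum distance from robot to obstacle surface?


center_dist = sqrt((4.1-8.1)^2 + (4.2-5.9)^2)
= sqrt(16.0 + 2.89)
= 4.3463
min_dist = center_dist - radius = 4.3463 - 1.1 = 3.2463 m


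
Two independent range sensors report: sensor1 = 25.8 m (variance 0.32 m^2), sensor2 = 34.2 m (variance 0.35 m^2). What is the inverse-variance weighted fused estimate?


w1 = (1/var1) / (1/var1 + 1/var2)
   = 3.125 / (3.125 + 2.8571) = 0.5224
w2 = 1 - w1 = 0.4776
fused = w1*s1 + w2*s2 = 13.4776 + 16.3343
= 29.8119 m


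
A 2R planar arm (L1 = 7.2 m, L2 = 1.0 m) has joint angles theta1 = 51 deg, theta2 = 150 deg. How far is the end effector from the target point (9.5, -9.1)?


End effector via forward kinematics:
x = L1*cos(t1) + L2*cos(t1+t2) = 3.5975
y = L1*sin(t1) + L2*sin(t1+t2) = 5.2371
Distance to target:
d = sqrt((9.5 - 3.5975)^2 + (-9.1 - 5.2371)^2)
= sqrt(34.8392 + 205.5519)
= 15.5046 m


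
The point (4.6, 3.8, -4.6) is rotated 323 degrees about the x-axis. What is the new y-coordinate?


Rotation about x-axis: y' = y*cos(theta) - z*sin(theta)
= 3.8 * 0.7986 - -4.6 * -0.6018
= 0.2665


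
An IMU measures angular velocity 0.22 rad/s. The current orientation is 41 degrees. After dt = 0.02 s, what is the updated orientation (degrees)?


delta_theta = w * dt = 0.22 * 0.02 = 0.0044 rad
= 0.2521 deg
theta_new = 41 + 0.2521 = 41.2521 deg


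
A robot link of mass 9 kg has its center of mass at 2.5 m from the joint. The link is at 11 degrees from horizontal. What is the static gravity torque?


tau = m*g*L*cos(angle)
= 9 * 9.81 * 2.5 * cos(11 deg)
= 9 * 9.81 * 2.5 * 0.9816
= 216.6697 Nm


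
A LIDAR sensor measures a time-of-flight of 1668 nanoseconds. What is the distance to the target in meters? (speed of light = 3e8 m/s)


tof = 1668 ns = 1.668e-06 s
dist = c * tof / 2
= 3e8 * 1.668e-06 / 2
= 250.2 m


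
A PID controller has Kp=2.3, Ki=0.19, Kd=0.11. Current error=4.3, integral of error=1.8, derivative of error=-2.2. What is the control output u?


u = Kp*e + Ki*int(e) + Kd*de/dt
= 2.3*4.3 + 0.19*1.8 + 0.11*(-2.2)
= 9.89 + 0.342 + -0.242
= 9.99


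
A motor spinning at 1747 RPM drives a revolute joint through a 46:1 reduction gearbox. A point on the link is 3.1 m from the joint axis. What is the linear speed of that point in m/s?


omega_motor = 1747 * 2*pi/60 = 182.9454 rad/s
omega_joint = omega_motor / 46 = 3.9771 rad/s
v = omega_joint * r = 3.9771 * 3.1
= 12.3289 m/s


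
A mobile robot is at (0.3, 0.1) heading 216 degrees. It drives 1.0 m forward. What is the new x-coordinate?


x_new = x0 + d*cos(theta)
= 0.3 + 1.0*cos(216)
= 0.3 + -0.809
= -0.509


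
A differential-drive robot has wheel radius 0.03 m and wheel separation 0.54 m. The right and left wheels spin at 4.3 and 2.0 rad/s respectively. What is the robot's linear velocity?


vR = r*wR = 0.03*4.3 = 0.129 m/s
vL = r*wL = 0.03*2.0 = 0.06 m/s
v = (vR+vL)/2 = 0.0945 m/s
omega = (vR-vL)/L = 0.1278 rad/s
linear velocity = 0.0945 m/s


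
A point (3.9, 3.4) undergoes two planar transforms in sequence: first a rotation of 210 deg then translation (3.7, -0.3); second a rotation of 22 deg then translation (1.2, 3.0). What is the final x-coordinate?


After transform 1:
x1 = cos(210)*3.9 - sin(210)*3.4 + 3.7 = 2.0225
y1 = sin(210)*3.9 + cos(210)*3.4 + -0.3 = -5.1945
After transform 2:
x2 = cos(22)*2.0225 - sin(22)*-5.1945 + 1.2
= 5.0211


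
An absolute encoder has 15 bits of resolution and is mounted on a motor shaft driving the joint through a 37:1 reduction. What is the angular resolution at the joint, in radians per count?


counts = 2^15 = 32768
effective counts at joint = 32768 * 37 = 1212416
resolution = 2*pi / 1212416
= 5.1824e-06 rad/count


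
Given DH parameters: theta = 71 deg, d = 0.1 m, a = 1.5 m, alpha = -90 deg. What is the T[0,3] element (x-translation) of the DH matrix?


T[0,3] = a * cos(theta)
= 1.5 * cos(71 deg)
= 1.5 * 0.3256
= 0.4884


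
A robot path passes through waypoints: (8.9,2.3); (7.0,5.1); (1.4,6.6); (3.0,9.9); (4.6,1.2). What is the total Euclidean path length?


Segment lengths:
  seg1 = sqrt((-1.9)^2 + (2.8)^2) = 3.3838
  seg2 = sqrt((-5.6)^2 + (1.5)^2) = 5.7974
  seg3 = sqrt((1.6)^2 + (3.3)^2) = 3.6674
  seg4 = sqrt((1.6)^2 + (-8.7)^2) = 8.8459
Total = 21.6945


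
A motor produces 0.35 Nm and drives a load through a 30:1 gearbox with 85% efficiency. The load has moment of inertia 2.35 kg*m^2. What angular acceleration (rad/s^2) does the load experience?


tau_out = tau_motor * N * eta
= 0.35 * 30 * 0.85 = 8.925 Nm
alpha = tau_out / I = 8.925 / 2.35
= 3.7979 rad/s^2


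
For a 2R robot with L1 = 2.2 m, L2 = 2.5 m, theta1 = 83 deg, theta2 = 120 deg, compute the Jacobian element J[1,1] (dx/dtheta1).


J[1,1] = -L1*sin(t1) - L2*sin(t1+t2)
= -2.2*sin(83) - 2.5*sin(203)
= -1.2068


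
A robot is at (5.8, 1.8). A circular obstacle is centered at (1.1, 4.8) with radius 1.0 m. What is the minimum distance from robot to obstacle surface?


center_dist = sqrt((5.8-1.1)^2 + (1.8-4.8)^2)
= sqrt(22.09 + 9.0)
= 5.5758
min_dist = center_dist - radius = 5.5758 - 1.0 = 4.5758 m


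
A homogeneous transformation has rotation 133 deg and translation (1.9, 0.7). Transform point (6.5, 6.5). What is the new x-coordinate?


x' = cos(theta)*px - sin(theta)*py + tx
= -0.682*6.5 - 0.7314*6.5 + 1.9
= -7.2868


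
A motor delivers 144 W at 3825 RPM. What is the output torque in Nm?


omega = 3825 * 2*pi/60 = 400.5531 rad/s
tau = P / omega = 144 / 400.5531
= 0.3595 Nm


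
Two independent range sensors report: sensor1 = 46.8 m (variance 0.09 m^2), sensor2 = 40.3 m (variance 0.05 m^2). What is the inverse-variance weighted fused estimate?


w1 = (1/var1) / (1/var1 + 1/var2)
   = 11.1111 / (11.1111 + 20.0) = 0.3571
w2 = 1 - w1 = 0.6429
fused = w1*s1 + w2*s2 = 16.7143 + 25.9071
= 42.6214 m


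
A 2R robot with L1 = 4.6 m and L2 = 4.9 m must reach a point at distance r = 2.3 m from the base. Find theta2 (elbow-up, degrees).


cos(theta2) = (r^2 - L1^2 - L2^2) / (2*L1*L2)
cos(theta2) = (5.29 - 21.16 - 24.01) / 45.08
cos(theta2) = -0.88465
theta2 = 152.2084 degrees


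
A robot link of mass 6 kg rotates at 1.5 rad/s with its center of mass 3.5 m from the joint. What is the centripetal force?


F = m * omega^2 * r
= 6 * 1.5^2 * 3.5
= 6 * 2.25 * 3.5
= 47.25 N


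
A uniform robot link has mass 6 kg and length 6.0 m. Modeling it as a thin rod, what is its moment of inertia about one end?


I = (1/3) * m * L^2
= (1/3) * 6 * 6.0^2
= 0.333333 * 6 * 36.0
= 72.0 kg*m^2


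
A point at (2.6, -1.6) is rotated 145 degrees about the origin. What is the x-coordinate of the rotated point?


x' = x*cos(theta) - y*sin(theta)
cos(145 deg) = -0.8192, sin(145 deg) = 0.5736
x' = 2.6 * -0.8192 - -1.6 * 0.5736
= -2.1298 - -0.9177
= -1.2121


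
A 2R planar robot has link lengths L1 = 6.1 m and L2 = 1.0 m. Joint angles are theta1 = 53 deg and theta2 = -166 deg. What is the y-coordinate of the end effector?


Convert angles to radians: theta1 = 0.925, theta2 = -2.8972
y = L1*sin(theta1) + L2*sin(theta1+theta2)
y = 4.8717 + -0.9205
y = 3.9512


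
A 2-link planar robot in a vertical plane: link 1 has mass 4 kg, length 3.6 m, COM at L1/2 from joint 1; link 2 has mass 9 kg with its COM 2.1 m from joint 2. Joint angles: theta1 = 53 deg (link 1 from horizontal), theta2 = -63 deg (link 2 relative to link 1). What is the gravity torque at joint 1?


Horizontal distance from joint 1 to link-1 COM:
  x_c1 = (L1/2)*cos(t1) = 1.8 * 0.6018 = 1.0833 m
Horizontal distance from joint 1 to link-2 COM:
  x_c2 = L1*cos(t1) + Lc2*cos(t1+t2)
       = 3.6*0.6018 + 2.1*0.9848 = 4.2346 m
tau1 = m1*g*x_c1 + m2*g*x_c2
     = 4*9.81*1.0833 + 9*9.81*4.2346
     = 42.5074 + 373.8755
     = 416.3829 Nm


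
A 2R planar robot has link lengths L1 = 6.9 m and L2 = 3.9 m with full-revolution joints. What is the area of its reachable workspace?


r_max = L1 + L2 = 10.8 m
r_min = |L1 - L2| = 3.0 m
Area = pi*(r_max^2 - r_min^2)
= pi*(116.64 - 9.0)
= pi * 107.64
= 338.161 m^2


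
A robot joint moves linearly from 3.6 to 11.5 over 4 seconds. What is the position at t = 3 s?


s = t/T = 3/4 = 0.75
p(t) = p0 + (pf-p0)*s
= 3.6 + (11.5 - 3.6) * 0.75
= 9.525


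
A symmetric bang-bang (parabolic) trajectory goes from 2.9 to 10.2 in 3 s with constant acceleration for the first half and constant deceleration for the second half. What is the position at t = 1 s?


Symmetric rest-to-rest: each phase covers (pf-p0)/2 in time T/2. 0.5*a*(T/2)^2 = (pf-p0)/2 => a = 4*(pf-p0)/T^2
a = 4*(10.2-2.9)/3^2 = 3.2444
t = 1 is in the acceleration phase (t <= T/2).
p = p0 + 0.5*a*t^2 = 2.9 + 0.5*3.2444*1^2
= 4.5222


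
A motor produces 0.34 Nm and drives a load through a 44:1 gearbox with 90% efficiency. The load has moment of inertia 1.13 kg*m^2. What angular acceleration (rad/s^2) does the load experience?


tau_out = tau_motor * N * eta
= 0.34 * 44 * 0.9 = 13.464 Nm
alpha = tau_out / I = 13.464 / 1.13
= 11.915 rad/s^2


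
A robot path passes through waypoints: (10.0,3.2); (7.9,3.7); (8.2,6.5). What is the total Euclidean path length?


Segment lengths:
  seg1 = sqrt((-2.1)^2 + (0.5)^2) = 2.1587
  seg2 = sqrt((0.3)^2 + (2.8)^2) = 2.816
Total = 4.9747


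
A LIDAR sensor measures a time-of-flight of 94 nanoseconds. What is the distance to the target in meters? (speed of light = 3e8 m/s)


tof = 94 ns = 9.4e-08 s
dist = c * tof / 2
= 3e8 * 9.4e-08 / 2
= 14.1 m


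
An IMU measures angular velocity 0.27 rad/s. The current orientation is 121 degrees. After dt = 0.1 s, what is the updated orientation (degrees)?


delta_theta = w * dt = 0.27 * 0.1 = 0.027 rad
= 1.547 deg
theta_new = 121 + 1.547 = 122.547 deg


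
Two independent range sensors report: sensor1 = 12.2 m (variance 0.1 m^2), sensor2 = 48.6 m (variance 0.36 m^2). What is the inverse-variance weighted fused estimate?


w1 = (1/var1) / (1/var1 + 1/var2)
   = 10.0 / (10.0 + 2.7778) = 0.7826
w2 = 1 - w1 = 0.2174
fused = w1*s1 + w2*s2 = 9.5478 + 10.5652
= 20.113 m


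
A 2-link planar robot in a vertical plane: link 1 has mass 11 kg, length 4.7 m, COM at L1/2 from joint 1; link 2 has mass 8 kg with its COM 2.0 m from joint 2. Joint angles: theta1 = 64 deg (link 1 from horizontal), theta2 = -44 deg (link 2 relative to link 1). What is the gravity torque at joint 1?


Horizontal distance from joint 1 to link-1 COM:
  x_c1 = (L1/2)*cos(t1) = 2.35 * 0.4384 = 1.0302 m
Horizontal distance from joint 1 to link-2 COM:
  x_c2 = L1*cos(t1) + Lc2*cos(t1+t2)
       = 4.7*0.4384 + 2.0*0.9397 = 3.9397 m
tau1 = m1*g*x_c1 + m2*g*x_c2
     = 11*9.81*1.0302 + 8*9.81*3.9397
     = 111.1659 + 309.19
     = 420.3559 Nm


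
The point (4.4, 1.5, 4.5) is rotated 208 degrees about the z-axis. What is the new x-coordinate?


Rotation about z-axis: x' = x*cos(theta) - y*sin(theta)
= 4.4 * -0.8829 - 1.5 * -0.4695
= -3.1808


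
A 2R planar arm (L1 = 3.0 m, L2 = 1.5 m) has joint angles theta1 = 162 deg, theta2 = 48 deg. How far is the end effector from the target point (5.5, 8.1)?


End effector via forward kinematics:
x = L1*cos(t1) + L2*cos(t1+t2) = -4.1522
y = L1*sin(t1) + L2*sin(t1+t2) = 0.1771
Distance to target:
d = sqrt((5.5 - -4.1522)^2 + (8.1 - 0.1771)^2)
= sqrt(93.1651 + 62.7731)
= 12.4875 m


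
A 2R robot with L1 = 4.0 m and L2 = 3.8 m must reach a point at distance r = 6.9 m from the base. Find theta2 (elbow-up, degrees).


cos(theta2) = (r^2 - L1^2 - L2^2) / (2*L1*L2)
cos(theta2) = (47.61 - 16.0 - 14.44) / 30.4
cos(theta2) = 0.564803
theta2 = 55.6114 degrees


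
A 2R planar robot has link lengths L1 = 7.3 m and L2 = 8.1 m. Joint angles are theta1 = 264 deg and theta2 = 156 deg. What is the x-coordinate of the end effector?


Convert angles to radians: theta1 = 4.6077, theta2 = 2.7227
x = L1*cos(theta1) + L2*cos(theta1+theta2)
x = -0.7631 + 4.05
x = 3.2869


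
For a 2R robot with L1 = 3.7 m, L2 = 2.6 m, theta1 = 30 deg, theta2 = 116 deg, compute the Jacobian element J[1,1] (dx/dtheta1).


J[1,1] = -L1*sin(t1) - L2*sin(t1+t2)
= -3.7*sin(30) - 2.6*sin(146)
= -3.3039


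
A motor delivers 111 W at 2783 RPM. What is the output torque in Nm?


omega = 2783 * 2*pi/60 = 291.4351 rad/s
tau = P / omega = 111 / 291.4351
= 0.3809 Nm


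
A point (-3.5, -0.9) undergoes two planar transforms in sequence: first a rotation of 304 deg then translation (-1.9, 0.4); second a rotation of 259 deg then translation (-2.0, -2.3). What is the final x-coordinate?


After transform 1:
x1 = cos(304)*-3.5 - sin(304)*-0.9 + -1.9 = -4.6033
y1 = sin(304)*-3.5 + cos(304)*-0.9 + 0.4 = 2.7984
After transform 2:
x2 = cos(259)*-4.6033 - sin(259)*2.7984 + -2.0
= 1.6253


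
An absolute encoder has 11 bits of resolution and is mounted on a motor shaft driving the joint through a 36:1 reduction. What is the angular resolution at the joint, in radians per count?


counts = 2^11 = 2048
effective counts at joint = 2048 * 36 = 73728
resolution = 2*pi / 73728
= 8.5221e-05 rad/count


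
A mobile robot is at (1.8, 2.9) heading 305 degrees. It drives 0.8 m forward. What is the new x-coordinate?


x_new = x0 + d*cos(theta)
= 1.8 + 0.8*cos(305)
= 1.8 + 0.4589
= 2.2589


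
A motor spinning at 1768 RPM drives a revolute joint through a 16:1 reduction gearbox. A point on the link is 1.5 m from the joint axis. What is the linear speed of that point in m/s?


omega_motor = 1768 * 2*pi/60 = 185.1445 rad/s
omega_joint = omega_motor / 16 = 11.5715 rad/s
v = omega_joint * r = 11.5715 * 1.5
= 17.3573 m/s


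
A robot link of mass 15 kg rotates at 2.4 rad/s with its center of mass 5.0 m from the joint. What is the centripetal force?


F = m * omega^2 * r
= 15 * 2.4^2 * 5.0
= 15 * 5.76 * 5.0
= 432.0 N


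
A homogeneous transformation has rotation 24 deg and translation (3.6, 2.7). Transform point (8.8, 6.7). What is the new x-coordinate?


x' = cos(theta)*px - sin(theta)*py + tx
= 0.9135*8.8 - 0.4067*6.7 + 3.6
= 8.9141


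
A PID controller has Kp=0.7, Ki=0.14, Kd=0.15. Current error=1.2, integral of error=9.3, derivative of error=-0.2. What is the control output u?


u = Kp*e + Ki*int(e) + Kd*de/dt
= 0.7*1.2 + 0.14*9.3 + 0.15*(-0.2)
= 0.84 + 1.302 + -0.03
= 2.112


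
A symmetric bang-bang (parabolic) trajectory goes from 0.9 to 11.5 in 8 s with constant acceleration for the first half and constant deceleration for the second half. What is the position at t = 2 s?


Symmetric rest-to-rest: each phase covers (pf-p0)/2 in time T/2. 0.5*a*(T/2)^2 = (pf-p0)/2 => a = 4*(pf-p0)/T^2
a = 4*(11.5-0.9)/8^2 = 0.6625
t = 2 is in the acceleration phase (t <= T/2).
p = p0 + 0.5*a*t^2 = 0.9 + 0.5*0.6625*2^2
= 2.225


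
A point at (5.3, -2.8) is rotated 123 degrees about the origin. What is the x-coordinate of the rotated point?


x' = x*cos(theta) - y*sin(theta)
cos(123 deg) = -0.5446, sin(123 deg) = 0.8387
x' = 5.3 * -0.5446 - -2.8 * 0.8387
= -2.8866 - -2.3483
= -0.5383


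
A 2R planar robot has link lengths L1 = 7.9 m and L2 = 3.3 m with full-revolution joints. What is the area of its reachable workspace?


r_max = L1 + L2 = 11.2 m
r_min = |L1 - L2| = 4.6 m
Area = pi*(r_max^2 - r_min^2)
= pi*(125.44 - 21.16)
= pi * 104.28
= 327.6053 m^2


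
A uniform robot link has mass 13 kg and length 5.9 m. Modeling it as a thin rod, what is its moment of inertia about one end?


I = (1/3) * m * L^2
= (1/3) * 13 * 5.9^2
= 0.333333 * 13 * 34.81
= 150.8433 kg*m^2


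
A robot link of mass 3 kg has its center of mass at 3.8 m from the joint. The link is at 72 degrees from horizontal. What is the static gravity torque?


tau = m*g*L*cos(angle)
= 3 * 9.81 * 3.8 * cos(72 deg)
= 3 * 9.81 * 3.8 * 0.309
= 34.5586 Nm


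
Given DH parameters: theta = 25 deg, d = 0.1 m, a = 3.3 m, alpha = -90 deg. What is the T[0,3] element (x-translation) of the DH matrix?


T[0,3] = a * cos(theta)
= 3.3 * cos(25 deg)
= 3.3 * 0.9063
= 2.9908


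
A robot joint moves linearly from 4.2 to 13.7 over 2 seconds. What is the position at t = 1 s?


s = t/T = 1/2 = 0.5
p(t) = p0 + (pf-p0)*s
= 4.2 + (13.7 - 4.2) * 0.5
= 8.95


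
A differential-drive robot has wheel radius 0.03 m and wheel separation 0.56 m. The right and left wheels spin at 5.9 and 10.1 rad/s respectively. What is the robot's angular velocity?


vR = r*wR = 0.03*5.9 = 0.177 m/s
vL = r*wL = 0.03*10.1 = 0.303 m/s
v = (vR+vL)/2 = 0.24 m/s
omega = (vR-vL)/L = -0.225 rad/s
angular velocity = -0.225 rad/s


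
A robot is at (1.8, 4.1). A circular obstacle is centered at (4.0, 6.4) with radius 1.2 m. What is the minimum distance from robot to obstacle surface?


center_dist = sqrt((1.8-4.0)^2 + (4.1-6.4)^2)
= sqrt(4.84 + 5.29)
= 3.1828
min_dist = center_dist - radius = 3.1828 - 1.2 = 1.9828 m


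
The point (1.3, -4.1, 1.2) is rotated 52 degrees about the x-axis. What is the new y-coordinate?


Rotation about x-axis: y' = y*cos(theta) - z*sin(theta)
= -4.1 * 0.6157 - 1.2 * 0.788
= -3.4698


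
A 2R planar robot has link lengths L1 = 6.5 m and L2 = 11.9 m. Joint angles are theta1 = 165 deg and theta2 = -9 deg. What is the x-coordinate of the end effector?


Convert angles to radians: theta1 = 2.8798, theta2 = -0.1571
x = L1*cos(theta1) + L2*cos(theta1+theta2)
x = -6.2785 + -10.8712
x = -17.1497


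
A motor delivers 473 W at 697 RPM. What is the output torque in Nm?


omega = 697 * 2*pi/60 = 72.9897 rad/s
tau = P / omega = 473 / 72.9897
= 6.4804 Nm


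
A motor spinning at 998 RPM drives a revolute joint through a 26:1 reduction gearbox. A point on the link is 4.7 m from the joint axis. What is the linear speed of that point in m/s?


omega_motor = 998 * 2*pi/60 = 104.5103 rad/s
omega_joint = omega_motor / 26 = 4.0196 rad/s
v = omega_joint * r = 4.0196 * 4.7
= 18.8922 m/s


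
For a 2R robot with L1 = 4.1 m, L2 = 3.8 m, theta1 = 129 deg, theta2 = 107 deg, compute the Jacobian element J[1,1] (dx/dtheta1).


J[1,1] = -L1*sin(t1) - L2*sin(t1+t2)
= -4.1*sin(129) - 3.8*sin(236)
= -0.036


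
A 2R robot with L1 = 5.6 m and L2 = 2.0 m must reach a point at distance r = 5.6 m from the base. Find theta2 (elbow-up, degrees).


cos(theta2) = (r^2 - L1^2 - L2^2) / (2*L1*L2)
cos(theta2) = (31.36 - 31.36 - 4.0) / 22.4
cos(theta2) = -0.178571
theta2 = 100.2866 degrees


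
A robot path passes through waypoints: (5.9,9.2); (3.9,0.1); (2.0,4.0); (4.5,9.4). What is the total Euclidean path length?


Segment lengths:
  seg1 = sqrt((-2.0)^2 + (-9.1)^2) = 9.3172
  seg2 = sqrt((-1.9)^2 + (3.9)^2) = 4.3382
  seg3 = sqrt((2.5)^2 + (5.4)^2) = 5.9506
Total = 19.606


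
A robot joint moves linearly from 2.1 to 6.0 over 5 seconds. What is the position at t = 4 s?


s = t/T = 4/5 = 0.8
p(t) = p0 + (pf-p0)*s
= 2.1 + (6.0 - 2.1) * 0.8
= 5.22


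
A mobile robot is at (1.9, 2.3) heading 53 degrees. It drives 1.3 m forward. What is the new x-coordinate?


x_new = x0 + d*cos(theta)
= 1.9 + 1.3*cos(53)
= 1.9 + 0.7824
= 2.6824


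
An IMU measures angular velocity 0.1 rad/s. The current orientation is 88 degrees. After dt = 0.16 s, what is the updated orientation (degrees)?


delta_theta = w * dt = 0.1 * 0.16 = 0.016 rad
= 0.9167 deg
theta_new = 88 + 0.9167 = 88.9167 deg


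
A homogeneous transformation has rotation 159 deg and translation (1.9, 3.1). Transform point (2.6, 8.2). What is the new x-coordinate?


x' = cos(theta)*px - sin(theta)*py + tx
= -0.9336*2.6 - 0.3584*8.2 + 1.9
= -3.4659


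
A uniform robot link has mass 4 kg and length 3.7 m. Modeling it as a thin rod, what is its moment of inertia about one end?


I = (1/3) * m * L^2
= (1/3) * 4 * 3.7^2
= 0.333333 * 4 * 13.69
= 18.2533 kg*m^2


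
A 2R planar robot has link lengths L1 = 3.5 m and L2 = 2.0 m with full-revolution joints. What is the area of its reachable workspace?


r_max = L1 + L2 = 5.5 m
r_min = |L1 - L2| = 1.5 m
Area = pi*(r_max^2 - r_min^2)
= pi*(30.25 - 2.25)
= pi * 28.0
= 87.9646 m^2


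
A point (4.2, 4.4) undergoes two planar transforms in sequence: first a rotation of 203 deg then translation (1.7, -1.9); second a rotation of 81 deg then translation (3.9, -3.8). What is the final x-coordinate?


After transform 1:
x1 = cos(203)*4.2 - sin(203)*4.4 + 1.7 = -0.4469
y1 = sin(203)*4.2 + cos(203)*4.4 + -1.9 = -7.5913
After transform 2:
x2 = cos(81)*-0.4469 - sin(81)*-7.5913 + 3.9
= 11.3279


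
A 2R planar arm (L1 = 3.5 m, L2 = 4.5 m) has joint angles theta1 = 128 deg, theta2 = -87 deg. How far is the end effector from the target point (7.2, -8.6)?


End effector via forward kinematics:
x = L1*cos(t1) + L2*cos(t1+t2) = 1.2414
y = L1*sin(t1) + L2*sin(t1+t2) = 5.7103
Distance to target:
d = sqrt((7.2 - 1.2414)^2 + (-8.6 - 5.7103)^2)
= sqrt(35.5052 + 204.7848)
= 15.5013 m


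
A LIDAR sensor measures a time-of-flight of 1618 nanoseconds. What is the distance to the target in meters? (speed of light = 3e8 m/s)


tof = 1618 ns = 1.618e-06 s
dist = c * tof / 2
= 3e8 * 1.618e-06 / 2
= 242.7 m


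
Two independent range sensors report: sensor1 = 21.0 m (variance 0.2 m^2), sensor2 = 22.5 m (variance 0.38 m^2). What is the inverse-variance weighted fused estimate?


w1 = (1/var1) / (1/var1 + 1/var2)
   = 5.0 / (5.0 + 2.6316) = 0.6552
w2 = 1 - w1 = 0.3448
fused = w1*s1 + w2*s2 = 13.7586 + 7.7586
= 21.5172 m


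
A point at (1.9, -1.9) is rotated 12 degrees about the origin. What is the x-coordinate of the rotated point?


x' = x*cos(theta) - y*sin(theta)
cos(12 deg) = 0.9781, sin(12 deg) = 0.2079
x' = 1.9 * 0.9781 - -1.9 * 0.2079
= 1.8585 - -0.395
= 2.2535


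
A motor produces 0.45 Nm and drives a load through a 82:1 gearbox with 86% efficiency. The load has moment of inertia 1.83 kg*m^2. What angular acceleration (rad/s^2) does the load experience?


tau_out = tau_motor * N * eta
= 0.45 * 82 * 0.86 = 31.734 Nm
alpha = tau_out / I = 31.734 / 1.83
= 17.341 rad/s^2


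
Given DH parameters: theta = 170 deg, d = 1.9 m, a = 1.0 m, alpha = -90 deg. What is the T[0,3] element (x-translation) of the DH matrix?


T[0,3] = a * cos(theta)
= 1.0 * cos(170 deg)
= 1.0 * -0.9848
= -0.9848


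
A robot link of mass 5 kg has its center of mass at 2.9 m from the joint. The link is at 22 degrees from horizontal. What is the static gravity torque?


tau = m*g*L*cos(angle)
= 5 * 9.81 * 2.9 * cos(22 deg)
= 5 * 9.81 * 2.9 * 0.9272
= 131.8873 Nm


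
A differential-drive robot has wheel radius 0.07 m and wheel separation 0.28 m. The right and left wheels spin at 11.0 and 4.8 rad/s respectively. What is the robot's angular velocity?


vR = r*wR = 0.07*11.0 = 0.77 m/s
vL = r*wL = 0.07*4.8 = 0.336 m/s
v = (vR+vL)/2 = 0.553 m/s
omega = (vR-vL)/L = 1.55 rad/s
angular velocity = 1.55 rad/s


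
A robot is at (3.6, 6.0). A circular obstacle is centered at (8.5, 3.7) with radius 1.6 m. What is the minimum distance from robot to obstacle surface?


center_dist = sqrt((3.6-8.5)^2 + (6.0-3.7)^2)
= sqrt(24.01 + 5.29)
= 5.4129
min_dist = center_dist - radius = 5.4129 - 1.6 = 3.8129 m


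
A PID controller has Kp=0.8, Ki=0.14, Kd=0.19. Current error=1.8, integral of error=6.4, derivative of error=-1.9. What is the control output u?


u = Kp*e + Ki*int(e) + Kd*de/dt
= 0.8*1.8 + 0.14*6.4 + 0.19*(-1.9)
= 1.44 + 0.896 + -0.361
= 1.975


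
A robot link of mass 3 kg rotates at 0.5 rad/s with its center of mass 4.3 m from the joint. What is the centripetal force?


F = m * omega^2 * r
= 3 * 0.5^2 * 4.3
= 3 * 0.25 * 4.3
= 3.225 N


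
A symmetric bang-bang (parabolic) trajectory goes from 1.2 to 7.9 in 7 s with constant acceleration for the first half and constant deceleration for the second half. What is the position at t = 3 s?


Symmetric rest-to-rest: each phase covers (pf-p0)/2 in time T/2. 0.5*a*(T/2)^2 = (pf-p0)/2 => a = 4*(pf-p0)/T^2
a = 4*(7.9-1.2)/7^2 = 0.5469
t = 3 is in the acceleration phase (t <= T/2).
p = p0 + 0.5*a*t^2 = 1.2 + 0.5*0.5469*3^2
= 3.6612


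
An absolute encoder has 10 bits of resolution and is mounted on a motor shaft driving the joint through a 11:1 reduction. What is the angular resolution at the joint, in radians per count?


counts = 2^10 = 1024
effective counts at joint = 1024 * 11 = 11264
resolution = 2*pi / 11264
= 5.5781e-04 rad/count


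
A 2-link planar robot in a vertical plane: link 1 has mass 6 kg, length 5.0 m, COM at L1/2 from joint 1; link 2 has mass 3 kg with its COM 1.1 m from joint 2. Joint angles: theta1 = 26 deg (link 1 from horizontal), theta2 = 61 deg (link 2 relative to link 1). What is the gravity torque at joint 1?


Horizontal distance from joint 1 to link-1 COM:
  x_c1 = (L1/2)*cos(t1) = 2.5 * 0.8988 = 2.247 m
Horizontal distance from joint 1 to link-2 COM:
  x_c2 = L1*cos(t1) + Lc2*cos(t1+t2)
       = 5.0*0.8988 + 1.1*0.0523 = 4.5515 m
tau1 = m1*g*x_c1 + m2*g*x_c2
     = 6*9.81*2.247 + 3*9.81*4.5515
     = 132.2575 + 133.9518
     = 266.2094 Nm


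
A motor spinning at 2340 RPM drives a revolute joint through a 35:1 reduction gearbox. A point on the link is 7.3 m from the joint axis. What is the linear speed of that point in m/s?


omega_motor = 2340 * 2*pi/60 = 245.0442 rad/s
omega_joint = omega_motor / 35 = 7.0013 rad/s
v = omega_joint * r = 7.0013 * 7.3
= 51.1092 m/s


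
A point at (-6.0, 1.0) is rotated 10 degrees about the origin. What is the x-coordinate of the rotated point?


x' = x*cos(theta) - y*sin(theta)
cos(10 deg) = 0.9848, sin(10 deg) = 0.1736
x' = -6.0 * 0.9848 - 1.0 * 0.1736
= -5.9088 - 0.1736
= -6.0825


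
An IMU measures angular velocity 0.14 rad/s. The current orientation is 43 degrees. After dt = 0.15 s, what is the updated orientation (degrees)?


delta_theta = w * dt = 0.14 * 0.15 = 0.021 rad
= 1.2032 deg
theta_new = 43 + 1.2032 = 44.2032 deg


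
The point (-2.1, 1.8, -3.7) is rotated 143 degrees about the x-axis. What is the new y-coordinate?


Rotation about x-axis: y' = y*cos(theta) - z*sin(theta)
= 1.8 * -0.7986 - -3.7 * 0.6018
= 0.7892


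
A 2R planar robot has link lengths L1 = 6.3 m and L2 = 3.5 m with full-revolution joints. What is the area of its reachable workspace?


r_max = L1 + L2 = 9.8 m
r_min = |L1 - L2| = 2.8 m
Area = pi*(r_max^2 - r_min^2)
= pi*(96.04 - 7.84)
= pi * 88.2
= 277.0885 m^2


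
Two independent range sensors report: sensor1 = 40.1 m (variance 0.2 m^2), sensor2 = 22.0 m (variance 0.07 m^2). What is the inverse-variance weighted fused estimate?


w1 = (1/var1) / (1/var1 + 1/var2)
   = 5.0 / (5.0 + 14.2857) = 0.2593
w2 = 1 - w1 = 0.7407
fused = w1*s1 + w2*s2 = 10.3963 + 16.2963
= 26.6926 m


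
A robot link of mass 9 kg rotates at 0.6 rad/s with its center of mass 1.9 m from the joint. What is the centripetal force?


F = m * omega^2 * r
= 9 * 0.6^2 * 1.9
= 9 * 0.36 * 1.9
= 6.156 N


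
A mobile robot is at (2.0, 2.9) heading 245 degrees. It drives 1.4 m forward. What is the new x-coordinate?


x_new = x0 + d*cos(theta)
= 2.0 + 1.4*cos(245)
= 2.0 + -0.5917
= 1.4083


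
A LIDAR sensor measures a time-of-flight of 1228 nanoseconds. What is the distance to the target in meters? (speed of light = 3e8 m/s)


tof = 1228 ns = 1.228e-06 s
dist = c * tof / 2
= 3e8 * 1.228e-06 / 2
= 184.2 m


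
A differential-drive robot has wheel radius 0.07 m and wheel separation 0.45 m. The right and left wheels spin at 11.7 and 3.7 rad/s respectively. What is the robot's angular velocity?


vR = r*wR = 0.07*11.7 = 0.819 m/s
vL = r*wL = 0.07*3.7 = 0.259 m/s
v = (vR+vL)/2 = 0.539 m/s
omega = (vR-vL)/L = 1.2444 rad/s
angular velocity = 1.2444 rad/s


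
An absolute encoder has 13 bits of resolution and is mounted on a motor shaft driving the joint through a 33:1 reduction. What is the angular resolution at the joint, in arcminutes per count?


counts = 2^13 = 8192
effective counts at joint = 8192 * 33 = 270336
resolution = 360*60 / 270336
= 0.0799 arcmin/count


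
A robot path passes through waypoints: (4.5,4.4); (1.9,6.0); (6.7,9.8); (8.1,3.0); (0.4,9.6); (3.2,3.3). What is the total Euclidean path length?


Segment lengths:
  seg1 = sqrt((-2.6)^2 + (1.6)^2) = 3.0529
  seg2 = sqrt((4.8)^2 + (3.8)^2) = 6.1221
  seg3 = sqrt((1.4)^2 + (-6.8)^2) = 6.9426
  seg4 = sqrt((-7.7)^2 + (6.6)^2) = 10.1415
  seg5 = sqrt((2.8)^2 + (-6.3)^2) = 6.8942
Total = 33.1533


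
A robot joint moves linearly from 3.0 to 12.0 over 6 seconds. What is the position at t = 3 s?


s = t/T = 3/6 = 0.5
p(t) = p0 + (pf-p0)*s
= 3.0 + (12.0 - 3.0) * 0.5
= 7.5


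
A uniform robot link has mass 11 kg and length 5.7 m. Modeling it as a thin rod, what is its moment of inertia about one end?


I = (1/3) * m * L^2
= (1/3) * 11 * 5.7^2
= 0.333333 * 11 * 32.49
= 119.13 kg*m^2


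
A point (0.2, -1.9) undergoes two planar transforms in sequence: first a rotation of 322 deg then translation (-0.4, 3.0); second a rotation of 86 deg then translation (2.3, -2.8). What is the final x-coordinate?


After transform 1:
x1 = cos(322)*0.2 - sin(322)*-1.9 + -0.4 = -1.4122
y1 = sin(322)*0.2 + cos(322)*-1.9 + 3.0 = 1.3796
After transform 2:
x2 = cos(86)*-1.4122 - sin(86)*1.3796 + 2.3
= 0.8252


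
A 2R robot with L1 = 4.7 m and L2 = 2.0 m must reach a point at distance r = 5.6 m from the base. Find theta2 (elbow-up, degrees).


cos(theta2) = (r^2 - L1^2 - L2^2) / (2*L1*L2)
cos(theta2) = (31.36 - 22.09 - 4.0) / 18.8
cos(theta2) = 0.280319
theta2 = 73.7207 degrees


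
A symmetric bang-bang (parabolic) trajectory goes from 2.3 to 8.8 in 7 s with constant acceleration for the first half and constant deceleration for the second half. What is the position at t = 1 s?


Symmetric rest-to-rest: each phase covers (pf-p0)/2 in time T/2. 0.5*a*(T/2)^2 = (pf-p0)/2 => a = 4*(pf-p0)/T^2
a = 4*(8.8-2.3)/7^2 = 0.5306
t = 1 is in the acceleration phase (t <= T/2).
p = p0 + 0.5*a*t^2 = 2.3 + 0.5*0.5306*1^2
= 2.5653


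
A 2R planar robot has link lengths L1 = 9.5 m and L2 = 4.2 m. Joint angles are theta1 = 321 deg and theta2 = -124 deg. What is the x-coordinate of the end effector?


Convert angles to radians: theta1 = 5.6025, theta2 = -2.1642
x = L1*cos(theta1) + L2*cos(theta1+theta2)
x = 7.3829 + -4.0165
x = 3.3664


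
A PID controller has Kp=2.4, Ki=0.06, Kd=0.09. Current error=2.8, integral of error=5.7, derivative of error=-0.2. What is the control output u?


u = Kp*e + Ki*int(e) + Kd*de/dt
= 2.4*2.8 + 0.06*5.7 + 0.09*(-0.2)
= 6.72 + 0.342 + -0.018
= 7.044


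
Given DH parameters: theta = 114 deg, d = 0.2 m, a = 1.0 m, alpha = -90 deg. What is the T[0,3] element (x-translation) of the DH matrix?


T[0,3] = a * cos(theta)
= 1.0 * cos(114 deg)
= 1.0 * -0.4067
= -0.4067


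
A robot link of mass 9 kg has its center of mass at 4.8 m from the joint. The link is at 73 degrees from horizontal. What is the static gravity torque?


tau = m*g*L*cos(angle)
= 9 * 9.81 * 4.8 * cos(73 deg)
= 9 * 9.81 * 4.8 * 0.2924
= 123.9048 Nm


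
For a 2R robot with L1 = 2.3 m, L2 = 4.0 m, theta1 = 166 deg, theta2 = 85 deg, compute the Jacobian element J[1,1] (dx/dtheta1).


J[1,1] = -L1*sin(t1) - L2*sin(t1+t2)
= -2.3*sin(166) - 4.0*sin(251)
= 3.2257


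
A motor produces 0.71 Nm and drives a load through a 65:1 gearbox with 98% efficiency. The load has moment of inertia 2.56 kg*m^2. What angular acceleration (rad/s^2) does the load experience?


tau_out = tau_motor * N * eta
= 0.71 * 65 * 0.98 = 45.227 Nm
alpha = tau_out / I = 45.227 / 2.56
= 17.6668 rad/s^2


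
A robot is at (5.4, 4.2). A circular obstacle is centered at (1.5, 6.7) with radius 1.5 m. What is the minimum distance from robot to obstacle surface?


center_dist = sqrt((5.4-1.5)^2 + (4.2-6.7)^2)
= sqrt(15.21 + 6.25)
= 4.6325
min_dist = center_dist - radius = 4.6325 - 1.5 = 3.1325 m


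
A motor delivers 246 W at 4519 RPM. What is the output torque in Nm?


omega = 4519 * 2*pi/60 = 473.2286 rad/s
tau = P / omega = 246 / 473.2286
= 0.5198 Nm


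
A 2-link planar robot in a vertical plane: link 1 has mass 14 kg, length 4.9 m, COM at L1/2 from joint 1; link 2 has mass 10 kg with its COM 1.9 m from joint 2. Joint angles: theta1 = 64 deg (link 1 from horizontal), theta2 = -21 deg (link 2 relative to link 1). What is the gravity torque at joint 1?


Horizontal distance from joint 1 to link-1 COM:
  x_c1 = (L1/2)*cos(t1) = 2.45 * 0.4384 = 1.074 m
Horizontal distance from joint 1 to link-2 COM:
  x_c2 = L1*cos(t1) + Lc2*cos(t1+t2)
       = 4.9*0.4384 + 1.9*0.7314 = 3.5376 m
tau1 = m1*g*x_c1 + m2*g*x_c2
     = 14*9.81*1.074 + 10*9.81*3.5376
     = 147.5044 + 347.0376
     = 494.5421 Nm


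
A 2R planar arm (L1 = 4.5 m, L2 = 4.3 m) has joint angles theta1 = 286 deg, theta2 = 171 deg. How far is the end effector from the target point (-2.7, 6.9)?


End effector via forward kinematics:
x = L1*cos(t1) + L2*cos(t1+t2) = 0.7163
y = L1*sin(t1) + L2*sin(t1+t2) = -0.0577
Distance to target:
d = sqrt((-2.7 - 0.7163)^2 + (6.9 - -0.0577)^2)
= sqrt(11.6713 + 48.41)
= 7.7512 m


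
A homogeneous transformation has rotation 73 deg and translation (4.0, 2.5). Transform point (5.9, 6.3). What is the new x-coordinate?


x' = cos(theta)*px - sin(theta)*py + tx
= 0.2924*5.9 - 0.9563*6.3 + 4.0
= -0.2997


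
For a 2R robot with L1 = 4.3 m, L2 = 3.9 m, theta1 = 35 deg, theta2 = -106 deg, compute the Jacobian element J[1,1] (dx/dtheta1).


J[1,1] = -L1*sin(t1) - L2*sin(t1+t2)
= -4.3*sin(35) - 3.9*sin(-71)
= 1.2211


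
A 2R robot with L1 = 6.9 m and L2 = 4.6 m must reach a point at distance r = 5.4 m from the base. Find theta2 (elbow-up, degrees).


cos(theta2) = (r^2 - L1^2 - L2^2) / (2*L1*L2)
cos(theta2) = (29.16 - 47.61 - 21.16) / 63.48
cos(theta2) = -0.623976
theta2 = 128.6071 degrees


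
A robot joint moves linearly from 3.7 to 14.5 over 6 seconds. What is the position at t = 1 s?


s = t/T = 1/6 = 0.1667
p(t) = p0 + (pf-p0)*s
= 3.7 + (14.5 - 3.7) * 0.1667
= 5.5


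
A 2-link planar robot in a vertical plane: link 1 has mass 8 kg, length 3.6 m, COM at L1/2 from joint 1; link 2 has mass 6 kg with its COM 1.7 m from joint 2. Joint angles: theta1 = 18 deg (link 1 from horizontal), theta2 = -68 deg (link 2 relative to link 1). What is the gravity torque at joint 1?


Horizontal distance from joint 1 to link-1 COM:
  x_c1 = (L1/2)*cos(t1) = 1.8 * 0.9511 = 1.7119 m
Horizontal distance from joint 1 to link-2 COM:
  x_c2 = L1*cos(t1) + Lc2*cos(t1+t2)
       = 3.6*0.9511 + 1.7*0.6428 = 4.5165 m
tau1 = m1*g*x_c1 + m2*g*x_c2
     = 8*9.81*1.7119 + 6*9.81*4.5165
     = 134.35 + 265.8437
     = 400.1937 Nm


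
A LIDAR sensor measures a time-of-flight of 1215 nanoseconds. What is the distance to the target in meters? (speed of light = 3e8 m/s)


tof = 1215 ns = 1.215e-06 s
dist = c * tof / 2
= 3e8 * 1.215e-06 / 2
= 182.25 m


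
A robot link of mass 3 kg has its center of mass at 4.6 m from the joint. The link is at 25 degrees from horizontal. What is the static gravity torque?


tau = m*g*L*cos(angle)
= 3 * 9.81 * 4.6 * cos(25 deg)
= 3 * 9.81 * 4.6 * 0.9063
= 122.6941 Nm


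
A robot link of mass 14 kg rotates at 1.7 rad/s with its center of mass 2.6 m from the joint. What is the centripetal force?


F = m * omega^2 * r
= 14 * 1.7^2 * 2.6
= 14 * 2.89 * 2.6
= 105.196 N


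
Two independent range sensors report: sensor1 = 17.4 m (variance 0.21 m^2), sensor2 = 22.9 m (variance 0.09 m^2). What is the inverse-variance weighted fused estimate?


w1 = (1/var1) / (1/var1 + 1/var2)
   = 4.7619 / (4.7619 + 11.1111) = 0.3
w2 = 1 - w1 = 0.7
fused = w1*s1 + w2*s2 = 5.22 + 16.03
= 21.25 m


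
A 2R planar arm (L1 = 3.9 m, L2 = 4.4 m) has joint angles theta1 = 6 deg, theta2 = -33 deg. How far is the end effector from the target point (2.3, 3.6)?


End effector via forward kinematics:
x = L1*cos(t1) + L2*cos(t1+t2) = 7.7991
y = L1*sin(t1) + L2*sin(t1+t2) = -1.5899
Distance to target:
d = sqrt((2.3 - 7.7991)^2 + (3.6 - -1.5899)^2)
= sqrt(30.2397 + 26.935)
= 7.5614 m


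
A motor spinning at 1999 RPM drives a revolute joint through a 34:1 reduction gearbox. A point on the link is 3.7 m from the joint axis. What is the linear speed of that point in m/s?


omega_motor = 1999 * 2*pi/60 = 209.3348 rad/s
omega_joint = omega_motor / 34 = 6.1569 rad/s
v = omega_joint * r = 6.1569 * 3.7
= 22.7806 m/s


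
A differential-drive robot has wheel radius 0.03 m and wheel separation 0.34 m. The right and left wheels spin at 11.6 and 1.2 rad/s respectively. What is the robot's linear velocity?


vR = r*wR = 0.03*11.6 = 0.348 m/s
vL = r*wL = 0.03*1.2 = 0.036 m/s
v = (vR+vL)/2 = 0.192 m/s
omega = (vR-vL)/L = 0.9176 rad/s
linear velocity = 0.192 m/s


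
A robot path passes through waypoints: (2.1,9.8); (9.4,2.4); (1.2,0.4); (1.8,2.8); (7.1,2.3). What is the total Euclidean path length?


Segment lengths:
  seg1 = sqrt((7.3)^2 + (-7.4)^2) = 10.3947
  seg2 = sqrt((-8.2)^2 + (-2.0)^2) = 8.4404
  seg3 = sqrt((0.6)^2 + (2.4)^2) = 2.4739
  seg4 = sqrt((5.3)^2 + (-0.5)^2) = 5.3235
Total = 26.6325


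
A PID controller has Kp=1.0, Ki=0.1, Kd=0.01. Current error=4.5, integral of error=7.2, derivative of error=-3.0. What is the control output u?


u = Kp*e + Ki*int(e) + Kd*de/dt
= 1.0*4.5 + 0.1*7.2 + 0.01*(-3.0)
= 4.5 + 0.72 + -0.03
= 5.19


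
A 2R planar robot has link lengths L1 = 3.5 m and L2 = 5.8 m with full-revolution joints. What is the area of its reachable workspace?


r_max = L1 + L2 = 9.3 m
r_min = |L1 - L2| = 2.3 m
Area = pi*(r_max^2 - r_min^2)
= pi*(86.49 - 5.29)
= pi * 81.2
= 255.0973 m^2


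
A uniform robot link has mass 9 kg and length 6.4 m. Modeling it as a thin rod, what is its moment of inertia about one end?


I = (1/3) * m * L^2
= (1/3) * 9 * 6.4^2
= 0.333333 * 9 * 40.96
= 122.88 kg*m^2


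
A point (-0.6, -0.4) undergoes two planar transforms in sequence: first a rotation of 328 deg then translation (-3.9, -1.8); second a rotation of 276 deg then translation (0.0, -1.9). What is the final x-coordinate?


After transform 1:
x1 = cos(328)*-0.6 - sin(328)*-0.4 + -3.9 = -4.6208
y1 = sin(328)*-0.6 + cos(328)*-0.4 + -1.8 = -1.8213
After transform 2:
x2 = cos(276)*-4.6208 - sin(276)*-1.8213 + 0.0
= -2.2943


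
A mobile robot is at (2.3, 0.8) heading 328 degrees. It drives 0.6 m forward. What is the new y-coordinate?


y_new = y0 + d*sin(theta)
= 0.8 + 0.6*sin(328)
= 0.8 + -0.318
= 0.482


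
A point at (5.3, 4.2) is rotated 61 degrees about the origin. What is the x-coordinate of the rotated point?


x' = x*cos(theta) - y*sin(theta)
cos(61 deg) = 0.4848, sin(61 deg) = 0.8746
x' = 5.3 * 0.4848 - 4.2 * 0.8746
= 2.5695 - 3.6734
= -1.1039


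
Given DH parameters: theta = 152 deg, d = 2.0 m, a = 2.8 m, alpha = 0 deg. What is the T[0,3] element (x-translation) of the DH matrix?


T[0,3] = a * cos(theta)
= 2.8 * cos(152 deg)
= 2.8 * -0.8829
= -2.4723


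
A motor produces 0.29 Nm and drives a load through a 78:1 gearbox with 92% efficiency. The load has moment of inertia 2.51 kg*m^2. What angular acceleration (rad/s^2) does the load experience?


tau_out = tau_motor * N * eta
= 0.29 * 78 * 0.92 = 20.8104 Nm
alpha = tau_out / I = 20.8104 / 2.51
= 8.291 rad/s^2


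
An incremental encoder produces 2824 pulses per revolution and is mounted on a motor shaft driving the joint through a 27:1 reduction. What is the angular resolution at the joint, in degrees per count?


counts per rev = 2824
effective counts at joint = 2824 * 27 = 76248
resolution = 360 / 76248
= 0.0047 deg/count


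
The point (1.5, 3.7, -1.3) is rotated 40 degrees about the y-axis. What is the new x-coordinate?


Rotation about y-axis: x' = x*cos(theta) + z*sin(theta)
= 1.5 * 0.766 + -1.3 * 0.6428
= 0.3134


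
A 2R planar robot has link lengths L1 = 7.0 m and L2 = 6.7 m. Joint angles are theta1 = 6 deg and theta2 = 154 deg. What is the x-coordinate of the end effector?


Convert angles to radians: theta1 = 0.1047, theta2 = 2.6878
x = L1*cos(theta1) + L2*cos(theta1+theta2)
x = 6.9617 + -6.2959
x = 0.6657
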